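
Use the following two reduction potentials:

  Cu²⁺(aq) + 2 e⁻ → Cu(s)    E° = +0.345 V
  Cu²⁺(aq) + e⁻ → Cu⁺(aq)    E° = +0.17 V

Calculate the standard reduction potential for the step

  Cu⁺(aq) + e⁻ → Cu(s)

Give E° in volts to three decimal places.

+0.520 V

Sequential free energies add, so n₃E°₃ = n₁E°₁ + n₂E°₂.
With n₃ = 2, and the known step contributing 1×(+0.17) V, the unknown satisfies 1·E° = 2×(+0.345) − 1×(+0.17) = +0.520.
E° = +0.520 / 1 = +0.520 V.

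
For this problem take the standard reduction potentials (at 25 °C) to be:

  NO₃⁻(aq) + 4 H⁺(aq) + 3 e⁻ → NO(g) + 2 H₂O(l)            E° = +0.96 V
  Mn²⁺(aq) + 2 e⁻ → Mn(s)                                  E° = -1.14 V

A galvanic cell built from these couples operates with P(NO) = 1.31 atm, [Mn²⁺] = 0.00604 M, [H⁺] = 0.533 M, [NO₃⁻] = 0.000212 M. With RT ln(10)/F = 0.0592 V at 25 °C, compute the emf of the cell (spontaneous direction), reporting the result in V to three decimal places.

+2.069 V

NO₃⁻/NO is the cathode (higher E°), Mn²⁺/Mn the anode: E°cell = +0.96 − (-1.14) = +2.10 V, n = 6.
Overall: 2 NO₃⁻(aq) + 8 H⁺(aq) + 3 Mn(s) → 2 NO(g) + 4 H₂O(l) + 3 Mn²⁺(aq)
Q = P(NO)^2·[Mn²⁺]^3 / ([NO₃⁻]^2·[H⁺]^8); log Q = 3.111.
E = E° − (0.0592/n) log Q = +2.10 − (0.0592/6)(3.111) = +2.069 V.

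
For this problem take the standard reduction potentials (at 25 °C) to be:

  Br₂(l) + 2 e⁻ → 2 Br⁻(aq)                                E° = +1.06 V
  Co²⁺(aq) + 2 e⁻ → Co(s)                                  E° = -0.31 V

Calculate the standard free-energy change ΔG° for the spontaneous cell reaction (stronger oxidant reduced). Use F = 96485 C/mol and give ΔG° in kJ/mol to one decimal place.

-264.4 kJ/mol

Br₂/Br⁻ (E° = +1.06 V) is the cathode; Co²⁺/Co (E° = -0.31 V) is the anode, so E°cell = +1.37 V.
Balancing electrons gives n = 2 (lcm of 2 and 2).
ΔG° = −nFE° = −(2)(96485)(+1.37) = -264,369 J = -264.4 kJ/mol.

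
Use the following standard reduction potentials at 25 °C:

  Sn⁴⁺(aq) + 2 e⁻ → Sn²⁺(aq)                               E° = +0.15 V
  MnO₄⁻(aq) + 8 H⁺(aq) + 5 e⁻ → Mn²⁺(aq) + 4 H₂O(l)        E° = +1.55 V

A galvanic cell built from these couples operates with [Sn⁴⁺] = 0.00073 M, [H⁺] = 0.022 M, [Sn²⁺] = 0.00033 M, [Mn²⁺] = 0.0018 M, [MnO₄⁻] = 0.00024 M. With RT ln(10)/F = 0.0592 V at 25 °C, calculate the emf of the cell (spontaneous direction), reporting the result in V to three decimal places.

+1.222 V

MnO₄⁻/Mn²⁺ is the cathode (higher E°), Sn⁴⁺/Sn²⁺ the anode: E°cell = +1.55 − (+0.15) = +1.40 V, n = 10.
Overall: 2 MnO₄⁻(aq) + 16 H⁺(aq) + 5 Sn²⁺(aq) → 2 Mn²⁺(aq) + 8 H₂O(l) + 5 Sn⁴⁺(aq)
Q = [Mn²⁺]^2·[Sn⁴⁺]^5 / ([MnO₄⁻]^2·[H⁺]^16·[Sn²⁺]^5); log Q = 29.995.
E = E° − (0.0592/n) log Q = +1.40 − (0.0592/10)(29.995) = +1.222 V.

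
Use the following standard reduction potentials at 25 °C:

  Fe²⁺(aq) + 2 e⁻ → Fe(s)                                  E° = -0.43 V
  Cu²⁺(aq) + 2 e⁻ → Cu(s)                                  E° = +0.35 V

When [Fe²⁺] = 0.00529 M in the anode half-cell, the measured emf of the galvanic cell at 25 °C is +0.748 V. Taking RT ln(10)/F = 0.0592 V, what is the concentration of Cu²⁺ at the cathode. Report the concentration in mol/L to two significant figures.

Cu²⁺/Cu is the cathode, Fe²⁺/Fe the anode: E°cell = +0.78 V, n = 2.
Overall reaction: Cu²⁺(aq) + Fe(s) → Cu(s) + Fe²⁺(aq); Q = [Fe²⁺]^1/[Cu²⁺]^1.
From E = E° − (0.0592/n) log Q: log Q = (E° − E)·n/0.0592 = (+0.78 − (+0.748))·2/0.0592 = 1.0811.
So 1·log[Cu²⁺] = 1·log(0.00529) − log Q = -2.2765 − (1.0811) = -3.3576; [Cu²⁺] = 10^(-3.3576) ≈ 0.00044 M.

0.00044 M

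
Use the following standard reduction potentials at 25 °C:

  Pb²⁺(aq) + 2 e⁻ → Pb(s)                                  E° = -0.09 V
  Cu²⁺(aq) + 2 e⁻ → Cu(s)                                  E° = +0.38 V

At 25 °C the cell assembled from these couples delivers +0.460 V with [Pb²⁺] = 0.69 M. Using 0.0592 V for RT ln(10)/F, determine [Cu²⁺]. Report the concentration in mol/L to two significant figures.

Cu²⁺/Cu is the cathode, Pb²⁺/Pb the anode: E°cell = +0.47 V, n = 2.
Overall reaction: Cu²⁺(aq) + Pb(s) → Cu(s) + Pb²⁺(aq); Q = [Pb²⁺]^1/[Cu²⁺]^1.
From E = E° − (0.0592/n) log Q: log Q = (E° − E)·n/0.0592 = (+0.47 − (+0.460))·2/0.0592 = 0.3378.
So 1·log[Cu²⁺] = 1·log(0.69) − log Q = -0.1612 − (0.3378) = -0.4990; [Cu²⁺] = 10^(-0.4990) ≈ 0.32 M.

0.32 M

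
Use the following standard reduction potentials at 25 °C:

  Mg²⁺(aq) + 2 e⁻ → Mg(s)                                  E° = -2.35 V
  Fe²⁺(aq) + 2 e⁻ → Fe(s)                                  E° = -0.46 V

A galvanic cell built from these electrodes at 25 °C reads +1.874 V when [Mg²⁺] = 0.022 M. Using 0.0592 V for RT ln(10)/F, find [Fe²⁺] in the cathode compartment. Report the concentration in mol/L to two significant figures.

0.0063 M

Fe²⁺/Fe is the cathode, Mg²⁺/Mg the anode: E°cell = +1.89 V, n = 2.
Overall reaction: Fe²⁺(aq) + Mg(s) → Fe(s) + Mg²⁺(aq); Q = [Mg²⁺]^1/[Fe²⁺]^1.
From E = E° − (0.0592/n) log Q: log Q = (E° − E)·n/0.0592 = (+1.89 − (+1.874))·2/0.0592 = 0.5405.
So 1·log[Fe²⁺] = 1·log(0.022) − log Q = -1.6576 − (0.5405) = -2.1981; [Fe²⁺] = 10^(-2.1981) ≈ 0.0063 M.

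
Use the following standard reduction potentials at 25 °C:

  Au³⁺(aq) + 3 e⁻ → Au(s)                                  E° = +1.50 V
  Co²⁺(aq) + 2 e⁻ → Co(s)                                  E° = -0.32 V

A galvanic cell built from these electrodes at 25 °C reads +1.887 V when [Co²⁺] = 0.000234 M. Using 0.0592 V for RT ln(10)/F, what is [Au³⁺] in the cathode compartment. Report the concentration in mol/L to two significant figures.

0.0089 M

Au³⁺/Au is the cathode, Co²⁺/Co the anode: E°cell = +1.82 V, n = 6.
Overall reaction: 2 Au³⁺(aq) + 3 Co(s) → 2 Au(s) + 3 Co²⁺(aq); Q = [Co²⁺]^3/[Au³⁺]^2.
From E = E° − (0.0592/n) log Q: log Q = (E° − E)·n/0.0592 = (+1.82 − (+1.887))·6/0.0592 = -6.7905.
So 2·log[Au³⁺] = 3·log(0.000234) − log Q = -10.8924 − (-6.7905) = -4.1019; log[Au³⁺] = -4.1019 / 2 = -2.0509; [Au³⁺] = 10^(-2.0509) ≈ 0.0089 M.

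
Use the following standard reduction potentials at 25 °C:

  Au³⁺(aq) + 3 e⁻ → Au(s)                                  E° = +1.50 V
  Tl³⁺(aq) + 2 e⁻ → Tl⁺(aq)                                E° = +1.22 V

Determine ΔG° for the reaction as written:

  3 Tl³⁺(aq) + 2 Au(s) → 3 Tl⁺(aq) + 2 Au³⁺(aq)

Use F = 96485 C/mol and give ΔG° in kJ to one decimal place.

As written, Tl³⁺/Tl⁺ is reduced (cathode) and Au³⁺/Au is oxidised (anode), so E°cell = (+1.22) − (+1.50) = -0.28 V.
Balancing electrons gives n = 6.
ΔG° = −nFE° = −(6)(96485)(-0.28) = 162,095 J = +162.1 kJ.

+162.1 kJ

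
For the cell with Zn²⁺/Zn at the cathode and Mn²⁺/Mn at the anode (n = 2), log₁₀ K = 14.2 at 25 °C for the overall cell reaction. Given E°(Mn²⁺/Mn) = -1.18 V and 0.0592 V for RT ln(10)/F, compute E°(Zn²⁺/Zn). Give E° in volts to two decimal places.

E°cell = (0.0592/n)·log K = (0.0592/2)(14.2) = +0.420 V.
Since Zn²⁺/Zn is the cathode and Mn²⁺/Mn the anode, E°cell = E°(Zn²⁺/Zn) − E°(Mn²⁺/Mn).
So E°(Zn²⁺/Zn) = E°cell + E°(Mn²⁺/Mn) = +0.420 + (-1.18) = -0.76 V.

-0.76 V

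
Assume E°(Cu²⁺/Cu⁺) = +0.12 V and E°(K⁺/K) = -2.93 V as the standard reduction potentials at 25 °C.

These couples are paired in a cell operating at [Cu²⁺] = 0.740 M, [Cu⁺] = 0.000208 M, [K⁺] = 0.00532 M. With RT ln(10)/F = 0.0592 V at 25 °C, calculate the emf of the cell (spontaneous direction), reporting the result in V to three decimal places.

+3.395 V

Cu²⁺/Cu⁺ is the cathode (higher E°), K⁺/K the anode: E°cell = +0.12 − (-2.93) = +3.05 V, n = 1.
Overall: Cu²⁺(aq) + K(s) → Cu⁺(aq) + K⁺(aq)
Q = [Cu⁺]·[K⁺] / ([Cu²⁺]); log Q = -5.825.
E = E° − (0.0592/n) log Q = +3.05 − (0.0592/1)(-5.825) = +3.395 V.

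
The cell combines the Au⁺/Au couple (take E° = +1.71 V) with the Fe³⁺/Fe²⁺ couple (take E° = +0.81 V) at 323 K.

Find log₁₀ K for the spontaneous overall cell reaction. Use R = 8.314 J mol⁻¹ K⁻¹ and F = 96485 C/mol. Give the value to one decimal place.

14.0

Cathode: Au⁺/Au; anode: Fe³⁺/Fe²⁺. E°cell = (+1.71) − (+0.81) = +0.90 V, with n = 1.
ΔG° = −nFE° = −RT ln K, so ln K = nFE°/(RT) = (1)(96485)(+0.90) / ((8.314)(323)) = 32.336.
log₁₀ K = 32.336 / ln 10 = 14.0.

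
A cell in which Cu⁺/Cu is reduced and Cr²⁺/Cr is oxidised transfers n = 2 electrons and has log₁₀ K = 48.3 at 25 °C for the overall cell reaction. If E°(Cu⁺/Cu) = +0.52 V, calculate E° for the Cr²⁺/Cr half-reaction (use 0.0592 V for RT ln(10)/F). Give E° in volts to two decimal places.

E°cell = (0.0592/n)·log K = (0.0592/2)(48.3) = +1.430 V.
Since Cu⁺/Cu is the cathode and Cr²⁺/Cr the anode, E°cell = E°(Cu⁺/Cu) − E°(Cr²⁺/Cr).
So E°(Cr²⁺/Cr) = E°(Cu⁺/Cu) − E°cell = (+0.52) − (+1.430) = -0.91 V.

-0.91 V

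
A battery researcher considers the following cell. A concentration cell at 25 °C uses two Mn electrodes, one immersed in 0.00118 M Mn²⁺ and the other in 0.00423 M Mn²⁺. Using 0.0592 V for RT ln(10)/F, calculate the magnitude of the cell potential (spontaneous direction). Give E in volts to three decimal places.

+0.016 V

For a concentration cell E°cell = 0. The 0.00423 M side is the cathode (reduction is favoured where [Mn²⁺] is higher).
With n = 2, E = −(0.0592/2) log([Mn²⁺]ₐₙ/[Mn²⁺]꜀ₐₜ) = −(0.0592/2) log(0.00118/0.00423) = −(0.0592/2)(-0.554) = +0.016 V.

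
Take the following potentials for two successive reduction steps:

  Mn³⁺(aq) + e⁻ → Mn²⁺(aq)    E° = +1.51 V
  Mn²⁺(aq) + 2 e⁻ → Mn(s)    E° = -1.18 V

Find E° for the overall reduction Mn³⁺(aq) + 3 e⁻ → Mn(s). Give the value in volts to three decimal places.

-0.283 V

Adding the free-energy changes (−nFE°) of the two steps gives −n₃FE°₃ = −n₁FE°₁ − n₂FE°₂.
E°₃ = (1×+1.51 + 2×-1.18) / 3 = (-0.850) / 3 = -0.283 V.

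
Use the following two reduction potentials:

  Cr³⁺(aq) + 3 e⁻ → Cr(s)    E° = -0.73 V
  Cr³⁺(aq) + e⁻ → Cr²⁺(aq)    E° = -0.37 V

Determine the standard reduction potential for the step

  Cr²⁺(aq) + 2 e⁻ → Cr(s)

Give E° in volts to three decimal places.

Sequential free energies add, so n₃E°₃ = n₁E°₁ + n₂E°₂.
With n₃ = 3, and the known step contributing 1×(-0.37) V, the unknown satisfies 2·E° = 3×(-0.73) − 1×(-0.37) = -1.820.
E° = -1.820 / 2 = -0.910 V.

-0.910 V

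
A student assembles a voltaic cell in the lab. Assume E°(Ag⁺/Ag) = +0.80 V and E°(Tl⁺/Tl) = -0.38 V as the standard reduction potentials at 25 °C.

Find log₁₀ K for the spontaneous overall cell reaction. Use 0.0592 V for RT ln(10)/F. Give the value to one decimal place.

Cathode: Ag⁺/Ag; anode: Tl⁺/Tl. E°cell = +1.18 V, n = 1.
log K = nE°cell / 0.0592 = (1)(+1.18) / 0.0592 = 19.9.

19.9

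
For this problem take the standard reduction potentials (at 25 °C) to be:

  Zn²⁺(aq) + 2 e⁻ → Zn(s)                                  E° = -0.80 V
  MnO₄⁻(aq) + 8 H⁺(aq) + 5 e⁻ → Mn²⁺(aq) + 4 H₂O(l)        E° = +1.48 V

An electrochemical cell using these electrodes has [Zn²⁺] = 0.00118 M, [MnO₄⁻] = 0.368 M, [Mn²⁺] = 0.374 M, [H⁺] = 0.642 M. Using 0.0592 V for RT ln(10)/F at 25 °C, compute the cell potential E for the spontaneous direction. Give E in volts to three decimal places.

MnO₄⁻/Mn²⁺ is the cathode (higher E°), Zn²⁺/Zn the anode: E°cell = +1.48 − (-0.80) = +2.28 V, n = 10.
Overall: 2 MnO₄⁻(aq) + 16 H⁺(aq) + 5 Zn(s) → 2 Mn²⁺(aq) + 8 H₂O(l) + 5 Zn²⁺(aq)
Q = [Mn²⁺]^2·[Zn²⁺]^5 / ([MnO₄⁻]^2·[H⁺]^16); log Q = -11.547.
E = E° − (0.0592/n) log Q = +2.28 − (0.0592/10)(-11.547) = +2.348 V.

+2.348 V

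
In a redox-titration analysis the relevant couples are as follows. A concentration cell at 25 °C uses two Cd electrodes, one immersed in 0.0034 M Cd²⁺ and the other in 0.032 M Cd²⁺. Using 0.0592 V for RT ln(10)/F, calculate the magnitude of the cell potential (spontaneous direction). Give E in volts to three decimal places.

For a concentration cell E°cell = 0. The 0.032 M side is the cathode (reduction is favoured where [Cd²⁺] is higher).
With n = 2, E = −(0.0592/2) log([Cd²⁺]ₐₙ/[Cd²⁺]꜀ₐₜ) = −(0.0592/2) log(0.0034/0.032) = −(0.0592/2)(-0.974) = +0.029 V.

+0.029 V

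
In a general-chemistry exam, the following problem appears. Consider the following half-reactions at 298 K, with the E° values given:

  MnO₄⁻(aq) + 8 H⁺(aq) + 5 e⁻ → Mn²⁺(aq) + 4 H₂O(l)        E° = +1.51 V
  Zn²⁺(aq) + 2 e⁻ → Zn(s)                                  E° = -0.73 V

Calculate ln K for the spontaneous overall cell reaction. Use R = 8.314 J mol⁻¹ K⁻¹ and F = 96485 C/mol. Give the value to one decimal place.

Cathode: MnO₄⁻/Mn²⁺; anode: Zn²⁺/Zn. E°cell = (+1.51) − (-0.73) = +2.24 V, with n = 10.
ΔG° = −nFE° = −RT ln K, so ln K = nFE°/(RT) = (10)(96485)(+2.24) / ((8.314)(298)) = 872.331.

872.3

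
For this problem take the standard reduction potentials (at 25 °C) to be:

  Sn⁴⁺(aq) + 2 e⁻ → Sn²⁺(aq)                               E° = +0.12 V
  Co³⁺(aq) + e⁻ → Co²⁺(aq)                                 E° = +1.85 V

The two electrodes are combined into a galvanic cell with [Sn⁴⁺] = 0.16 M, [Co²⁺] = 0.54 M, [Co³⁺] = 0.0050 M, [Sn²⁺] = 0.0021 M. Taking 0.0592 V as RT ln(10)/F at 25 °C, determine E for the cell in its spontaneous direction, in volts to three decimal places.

Co³⁺/Co²⁺ is the cathode (higher E°), Sn⁴⁺/Sn²⁺ the anode: E°cell = +1.85 − (+0.12) = +1.73 V, n = 2.
Overall: 2 Co³⁺(aq) + Sn²⁺(aq) → 2 Co²⁺(aq) + Sn⁴⁺(aq)
Q = [Co²⁺]^2·[Sn⁴⁺] / ([Co³⁺]^2·[Sn²⁺]); log Q = 5.949.
E = E° − (0.0592/n) log Q = +1.73 − (0.0592/2)(5.949) = +1.554 V.

+1.554 V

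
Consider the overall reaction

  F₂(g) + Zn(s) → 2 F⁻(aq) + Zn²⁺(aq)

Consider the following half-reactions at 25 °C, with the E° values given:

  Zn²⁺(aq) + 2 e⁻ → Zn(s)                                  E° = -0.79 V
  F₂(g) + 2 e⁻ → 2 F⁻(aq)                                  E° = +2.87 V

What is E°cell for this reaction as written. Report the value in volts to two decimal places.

The F₂/F⁻ couple has the higher reduction potential, so it is the cathode; Zn²⁺/Zn is oxidised at the anode.
E°cell = E°(cathode) − E°(anode) = (+2.87) − (-0.79) = +3.66 V.
Since E°cell > 0, the reaction is spontaneous under standard conditions.

+3.66 V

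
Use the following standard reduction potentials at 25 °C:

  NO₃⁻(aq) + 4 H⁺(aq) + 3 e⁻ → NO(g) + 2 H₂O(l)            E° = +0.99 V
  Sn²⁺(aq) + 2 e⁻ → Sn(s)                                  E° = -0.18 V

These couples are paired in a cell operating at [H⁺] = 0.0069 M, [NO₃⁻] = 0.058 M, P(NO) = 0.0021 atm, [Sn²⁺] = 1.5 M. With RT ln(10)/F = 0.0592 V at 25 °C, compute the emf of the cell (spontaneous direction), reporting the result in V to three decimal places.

+1.023 V

NO₃⁻/NO is the cathode (higher E°), Sn²⁺/Sn the anode: E°cell = +0.99 − (-0.18) = +1.17 V, n = 6.
Overall: 2 NO₃⁻(aq) + 8 H⁺(aq) + 3 Sn(s) → 2 NO(g) + 4 H₂O(l) + 3 Sn²⁺(aq)
Q = P(NO)^2·[Sn²⁺]^3 / ([NO₃⁻]^2·[H⁺]^8); log Q = 14.935.
E = E° − (0.0592/n) log Q = +1.17 − (0.0592/6)(14.935) = +1.023 V.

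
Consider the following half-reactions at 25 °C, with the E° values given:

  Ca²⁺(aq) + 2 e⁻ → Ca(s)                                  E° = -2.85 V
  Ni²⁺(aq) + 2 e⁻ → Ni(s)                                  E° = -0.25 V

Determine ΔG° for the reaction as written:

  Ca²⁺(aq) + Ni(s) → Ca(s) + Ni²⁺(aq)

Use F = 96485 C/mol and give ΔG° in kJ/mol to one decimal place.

+501.7 kJ/mol

As written, Ca²⁺/Ca is reduced (cathode) and Ni²⁺/Ni is oxidised (anode), so E°cell = (-2.85) − (-0.25) = -2.60 V.
Balancing electrons gives n = 2.
ΔG° = −nFE° = −(2)(96485)(-2.60) = 501,722 J = +501.7 kJ/mol.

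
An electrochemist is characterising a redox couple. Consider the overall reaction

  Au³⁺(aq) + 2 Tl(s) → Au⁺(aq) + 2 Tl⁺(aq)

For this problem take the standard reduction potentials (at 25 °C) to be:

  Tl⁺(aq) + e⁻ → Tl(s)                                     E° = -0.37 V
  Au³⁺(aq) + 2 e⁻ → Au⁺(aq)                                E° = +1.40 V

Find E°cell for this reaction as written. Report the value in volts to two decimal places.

+1.77 V

The Au³⁺/Au⁺ couple has the higher reduction potential, so it is the cathode; Tl⁺/Tl is oxidised at the anode.
E°cell = E°(cathode) − E°(anode) = (+1.40) − (-0.37) = +1.77 V.
Since E°cell > 0, the reaction is spontaneous under standard conditions.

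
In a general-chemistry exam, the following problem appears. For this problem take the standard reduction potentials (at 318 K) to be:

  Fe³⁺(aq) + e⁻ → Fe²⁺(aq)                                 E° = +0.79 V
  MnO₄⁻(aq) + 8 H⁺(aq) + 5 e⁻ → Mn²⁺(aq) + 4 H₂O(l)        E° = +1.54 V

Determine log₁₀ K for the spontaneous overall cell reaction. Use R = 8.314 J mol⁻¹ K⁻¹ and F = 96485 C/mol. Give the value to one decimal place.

Cathode: MnO₄⁻/Mn²⁺; anode: Fe³⁺/Fe²⁺. E°cell = (+1.54) − (+0.79) = +0.75 V, with n = 5.
ΔG° = −nFE° = −RT ln K, so ln K = nFE°/(RT) = (5)(96485)(+0.75) / ((8.314)(318)) = 136.853.
log₁₀ K = 136.853 / ln 10 = 59.4.

59.4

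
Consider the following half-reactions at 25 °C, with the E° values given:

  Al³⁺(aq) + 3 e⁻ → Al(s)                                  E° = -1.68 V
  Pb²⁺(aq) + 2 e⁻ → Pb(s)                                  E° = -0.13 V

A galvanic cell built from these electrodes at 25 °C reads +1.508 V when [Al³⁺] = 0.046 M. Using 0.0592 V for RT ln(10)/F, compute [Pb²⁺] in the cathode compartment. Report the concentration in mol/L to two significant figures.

0.0049 M

Pb²⁺/Pb is the cathode, Al³⁺/Al the anode: E°cell = +1.55 V, n = 6.
Overall reaction: 3 Pb²⁺(aq) + 2 Al(s) → 3 Pb(s) + 2 Al³⁺(aq); Q = [Al³⁺]^2/[Pb²⁺]^3.
From E = E° − (0.0592/n) log Q: log Q = (E° − E)·n/0.0592 = (+1.55 − (+1.508))·6/0.0592 = 4.2568.
So 3·log[Pb²⁺] = 2·log(0.046) − log Q = -2.6745 − (4.2568) = -6.9313; log[Pb²⁺] = -6.9313 / 3 = -2.3104; [Pb²⁺] = 10^(-2.3104) ≈ 0.0049 M.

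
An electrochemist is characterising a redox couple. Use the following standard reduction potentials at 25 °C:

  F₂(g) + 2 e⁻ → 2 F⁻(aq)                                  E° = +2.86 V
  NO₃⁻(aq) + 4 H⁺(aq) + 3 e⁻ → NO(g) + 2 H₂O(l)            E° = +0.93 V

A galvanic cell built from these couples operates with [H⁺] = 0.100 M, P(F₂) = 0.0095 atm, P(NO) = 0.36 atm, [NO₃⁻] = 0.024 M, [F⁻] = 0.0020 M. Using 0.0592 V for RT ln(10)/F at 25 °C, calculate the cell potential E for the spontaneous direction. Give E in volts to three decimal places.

F₂/F⁻ is the cathode (higher E°), NO₃⁻/NO the anode: E°cell = +2.86 − (+0.93) = +1.93 V, n = 6.
Overall: 3 F₂(g) + 2 NO(g) + 4 H₂O(l) → 6 F⁻(aq) + 2 NO₃⁻(aq) + 8 H⁺(aq)
Q = [F⁻]^6·[NO₃⁻]^2·[H⁺]^8 / (P(F₂)^3·P(NO)^2); log Q = -20.479.
E = E° − (0.0592/n) log Q = +1.93 − (0.0592/6)(-20.479) = +2.132 V.

+2.132 V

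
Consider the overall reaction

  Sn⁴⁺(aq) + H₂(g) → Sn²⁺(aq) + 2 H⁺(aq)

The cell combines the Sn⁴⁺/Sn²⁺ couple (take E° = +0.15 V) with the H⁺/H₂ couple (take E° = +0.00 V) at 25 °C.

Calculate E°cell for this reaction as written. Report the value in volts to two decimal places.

+0.15 V

The Sn⁴⁺/Sn²⁺ couple has the higher reduction potential, so it is the cathode; H⁺/H₂ is oxidised at the anode.
E°cell = E°(cathode) − E°(anode) = (+0.15) − (+0.00) = +0.15 V.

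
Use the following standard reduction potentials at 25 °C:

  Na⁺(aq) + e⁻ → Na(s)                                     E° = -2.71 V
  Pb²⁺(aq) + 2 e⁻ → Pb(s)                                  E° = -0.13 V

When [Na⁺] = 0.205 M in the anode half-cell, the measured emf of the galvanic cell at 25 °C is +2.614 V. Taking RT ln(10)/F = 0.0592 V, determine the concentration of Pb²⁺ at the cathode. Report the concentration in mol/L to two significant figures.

Pb²⁺/Pb is the cathode, Na⁺/Na the anode: E°cell = +2.58 V, n = 2.
Overall reaction: Pb²⁺(aq) + 2 Na(s) → Pb(s) + 2 Na⁺(aq); Q = [Na⁺]^2/[Pb²⁺]^1.
From E = E° − (0.0592/n) log Q: log Q = (E° − E)·n/0.0592 = (+2.58 − (+2.614))·2/0.0592 = -1.1486.
So 1·log[Pb²⁺] = 2·log(0.205) − log Q = -1.3765 − (-1.1486) = -0.2279; [Pb²⁺] = 10^(-0.2279) ≈ 0.59 M.

0.59 M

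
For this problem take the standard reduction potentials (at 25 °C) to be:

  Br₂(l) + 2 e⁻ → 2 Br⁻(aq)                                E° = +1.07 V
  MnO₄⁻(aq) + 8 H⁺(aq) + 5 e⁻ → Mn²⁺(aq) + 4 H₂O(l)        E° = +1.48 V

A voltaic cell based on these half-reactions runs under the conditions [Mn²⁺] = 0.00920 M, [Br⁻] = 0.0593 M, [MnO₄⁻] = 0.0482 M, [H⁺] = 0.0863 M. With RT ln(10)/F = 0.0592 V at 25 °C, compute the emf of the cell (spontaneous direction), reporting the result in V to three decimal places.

MnO₄⁻/Mn²⁺ is the cathode (higher E°), Br₂/Br⁻ the anode: E°cell = +1.48 − (+1.07) = +0.41 V, n = 10.
Overall: 2 MnO₄⁻(aq) + 16 H⁺(aq) + 10 Br⁻(aq) → 2 Mn²⁺(aq) + 8 H₂O(l) + 5 Br₂(l)
Q = [Mn²⁺]^2 / ([MnO₄⁻]^2·[H⁺]^16·[Br⁻]^10); log Q = 27.855.
E = E° − (0.0592/n) log Q = +0.41 − (0.0592/10)(27.855) = +0.245 V.

+0.245 V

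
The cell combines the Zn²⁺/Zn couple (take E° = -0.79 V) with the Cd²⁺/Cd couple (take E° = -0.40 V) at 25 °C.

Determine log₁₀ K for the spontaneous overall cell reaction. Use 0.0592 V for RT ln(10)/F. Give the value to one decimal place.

Cathode: Cd²⁺/Cd; anode: Zn²⁺/Zn. E°cell = +0.39 V, n = 2.
log K = nE°cell / 0.0592 = (2)(+0.39) / 0.0592 = 13.2.

13.2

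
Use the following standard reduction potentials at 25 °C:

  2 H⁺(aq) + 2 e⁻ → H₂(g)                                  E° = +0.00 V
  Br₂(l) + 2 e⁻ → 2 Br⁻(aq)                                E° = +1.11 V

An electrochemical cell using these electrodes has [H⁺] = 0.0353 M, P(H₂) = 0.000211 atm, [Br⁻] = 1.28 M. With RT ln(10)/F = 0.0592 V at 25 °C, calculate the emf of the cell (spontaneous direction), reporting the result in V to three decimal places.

+1.081 V

Br₂/Br⁻ is the cathode (higher E°), H⁺/H₂ the anode: E°cell = +1.11 − (+0.00) = +1.11 V, n = 2.
Overall: Br₂(l) + H₂(g) → 2 Br⁻(aq) + 2 H⁺(aq)
Q = [Br⁻]^2·[H⁺]^2 / (P(H₂)); log Q = 0.986.
E = E° − (0.0592/n) log Q = +1.11 − (0.0592/2)(0.986) = +1.081 V.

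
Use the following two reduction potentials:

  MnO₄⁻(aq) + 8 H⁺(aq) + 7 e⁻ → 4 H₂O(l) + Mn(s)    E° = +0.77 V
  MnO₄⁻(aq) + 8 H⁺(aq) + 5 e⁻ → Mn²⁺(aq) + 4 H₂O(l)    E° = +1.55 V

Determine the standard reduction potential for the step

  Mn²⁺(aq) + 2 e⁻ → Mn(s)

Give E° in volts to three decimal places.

-1.180 V

Sequential free energies add, so n₃E°₃ = n₁E°₁ + n₂E°₂.
With n₃ = 7, and the known step contributing 5×(+1.55) V, the unknown satisfies 2·E° = 7×(+0.77) − 5×(+1.55) = -2.360.
E° = -2.360 / 2 = -1.180 V.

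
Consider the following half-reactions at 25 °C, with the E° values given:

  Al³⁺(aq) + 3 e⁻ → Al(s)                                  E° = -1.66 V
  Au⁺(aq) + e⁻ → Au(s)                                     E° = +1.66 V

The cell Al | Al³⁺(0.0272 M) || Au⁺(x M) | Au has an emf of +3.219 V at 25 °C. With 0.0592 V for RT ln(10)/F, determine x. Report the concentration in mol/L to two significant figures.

Au⁺/Au is the cathode, Al³⁺/Al the anode: E°cell = +3.32 V, n = 3.
Overall reaction: 3 Au⁺(aq) + Al(s) → 3 Au(s) + Al³⁺(aq); Q = [Al³⁺]^1/[Au⁺]^3.
From E = E° − (0.0592/n) log Q: log Q = (E° − E)·n/0.0592 = (+3.32 − (+3.219))·3/0.0592 = 5.1182.
So 3·log[Au⁺] = 1·log(0.0272) − log Q = -1.5654 − (5.1182) = -6.6836; log[Au⁺] = -6.6836 / 3 = -2.2279; [Au⁺] = 10^(-2.2279) ≈ 0.0059 M.

0.0059 M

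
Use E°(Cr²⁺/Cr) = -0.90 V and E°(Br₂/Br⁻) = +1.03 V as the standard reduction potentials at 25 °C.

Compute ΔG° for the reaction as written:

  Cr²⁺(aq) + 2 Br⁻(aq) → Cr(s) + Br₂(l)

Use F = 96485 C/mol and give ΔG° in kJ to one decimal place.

As written, Cr²⁺/Cr is reduced (cathode) and Br₂/Br⁻ is oxidised (anode), so E°cell = (-0.90) − (+1.03) = -1.93 V.
Balancing electrons gives n = 2.
ΔG° = −nFE° = −(2)(96485)(-1.93) = 372,432 J = +372.4 kJ.

+372.4 kJ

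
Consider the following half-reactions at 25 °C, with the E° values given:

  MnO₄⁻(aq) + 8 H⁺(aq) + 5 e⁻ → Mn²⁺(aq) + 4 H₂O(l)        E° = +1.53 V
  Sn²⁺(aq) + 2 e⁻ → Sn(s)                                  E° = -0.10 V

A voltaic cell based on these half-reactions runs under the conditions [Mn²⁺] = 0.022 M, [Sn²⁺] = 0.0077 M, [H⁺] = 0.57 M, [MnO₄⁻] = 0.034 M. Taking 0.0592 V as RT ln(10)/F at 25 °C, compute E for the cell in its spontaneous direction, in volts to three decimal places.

MnO₄⁻/Mn²⁺ is the cathode (higher E°), Sn²⁺/Sn the anode: E°cell = +1.53 − (-0.10) = +1.63 V, n = 10.
Overall: 2 MnO₄⁻(aq) + 16 H⁺(aq) + 5 Sn(s) → 2 Mn²⁺(aq) + 8 H₂O(l) + 5 Sn²⁺(aq)
Q = [Mn²⁺]^2·[Sn²⁺]^5 / ([MnO₄⁻]^2·[H⁺]^16); log Q = -7.040.
E = E° − (0.0592/n) log Q = +1.63 − (0.0592/10)(-7.040) = +1.672 V.

+1.672 V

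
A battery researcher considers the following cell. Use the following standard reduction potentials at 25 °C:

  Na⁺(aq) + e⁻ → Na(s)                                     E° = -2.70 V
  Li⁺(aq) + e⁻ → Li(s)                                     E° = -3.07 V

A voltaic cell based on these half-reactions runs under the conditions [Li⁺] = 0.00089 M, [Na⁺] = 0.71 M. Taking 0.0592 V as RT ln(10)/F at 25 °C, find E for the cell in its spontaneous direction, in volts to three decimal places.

Na⁺/Na is the cathode (higher E°), Li⁺/Li the anode: E°cell = -2.70 − (-3.07) = +0.37 V, n = 1.
Overall: Na⁺(aq) + Li(s) → Na(s) + Li⁺(aq)
Q = [Li⁺] / ([Na⁺]); log Q = -2.902.
E = E° − (0.0592/n) log Q = +0.37 − (0.0592/1)(-2.902) = +0.542 V.

+0.542 V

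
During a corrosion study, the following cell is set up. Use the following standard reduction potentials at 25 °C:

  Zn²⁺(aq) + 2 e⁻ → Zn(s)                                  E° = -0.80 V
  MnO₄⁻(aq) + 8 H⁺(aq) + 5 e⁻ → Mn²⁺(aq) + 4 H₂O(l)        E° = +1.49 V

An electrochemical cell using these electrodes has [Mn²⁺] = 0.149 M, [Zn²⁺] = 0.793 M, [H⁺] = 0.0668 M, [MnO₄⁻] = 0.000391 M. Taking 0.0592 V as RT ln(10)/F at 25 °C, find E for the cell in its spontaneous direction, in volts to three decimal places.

+2.151 V

MnO₄⁻/Mn²⁺ is the cathode (higher E°), Zn²⁺/Zn the anode: E°cell = +1.49 − (-0.80) = +2.29 V, n = 10.
Overall: 2 MnO₄⁻(aq) + 16 H⁺(aq) + 5 Zn(s) → 2 Mn²⁺(aq) + 8 H₂O(l) + 5 Zn²⁺(aq)
Q = [Mn²⁺]^2·[Zn²⁺]^5 / ([MnO₄⁻]^2·[H⁺]^16); log Q = 23.462.
E = E° − (0.0592/n) log Q = +2.29 − (0.0592/10)(23.462) = +2.151 V.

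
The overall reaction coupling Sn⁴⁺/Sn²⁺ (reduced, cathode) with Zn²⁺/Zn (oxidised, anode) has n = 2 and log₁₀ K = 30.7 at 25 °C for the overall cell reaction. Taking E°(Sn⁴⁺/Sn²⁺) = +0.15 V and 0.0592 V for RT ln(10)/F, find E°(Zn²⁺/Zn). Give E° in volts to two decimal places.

E°cell = (0.0592/n)·log K = (0.0592/2)(30.7) = +0.909 V.
Since Sn⁴⁺/Sn²⁺ is the cathode and Zn²⁺/Zn the anode, E°cell = E°(Sn⁴⁺/Sn²⁺) − E°(Zn²⁺/Zn).
So E°(Zn²⁺/Zn) = E°(Sn⁴⁺/Sn²⁺) − E°cell = (+0.15) − (+0.909) = -0.76 V.

-0.76 V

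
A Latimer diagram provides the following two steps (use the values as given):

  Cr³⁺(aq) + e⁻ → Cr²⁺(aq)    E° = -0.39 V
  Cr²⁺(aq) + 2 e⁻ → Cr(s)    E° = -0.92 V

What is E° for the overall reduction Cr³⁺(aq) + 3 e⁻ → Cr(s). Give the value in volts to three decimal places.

Adding the free-energy changes (−nFE°) of the two steps gives −n₃FE°₃ = −n₁FE°₁ − n₂FE°₂.
E°₃ = (1×-0.39 + 2×-0.92) / 3 = (-2.230) / 3 = -0.743 V.
E° values themselves are not directly additive — weighting by electron count is essential.

-0.743 V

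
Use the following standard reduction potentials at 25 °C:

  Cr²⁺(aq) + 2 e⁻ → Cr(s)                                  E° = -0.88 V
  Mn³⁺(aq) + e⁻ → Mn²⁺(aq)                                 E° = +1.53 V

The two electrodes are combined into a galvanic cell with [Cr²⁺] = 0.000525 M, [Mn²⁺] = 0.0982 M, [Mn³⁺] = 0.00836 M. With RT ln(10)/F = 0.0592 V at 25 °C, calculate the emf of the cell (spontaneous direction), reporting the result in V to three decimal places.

Mn³⁺/Mn²⁺ is the cathode (higher E°), Cr²⁺/Cr the anode: E°cell = +1.53 − (-0.88) = +2.41 V, n = 2.
Overall: 2 Mn³⁺(aq) + Cr(s) → 2 Mn²⁺(aq) + Cr²⁺(aq)
Q = [Mn²⁺]^2·[Cr²⁺] / ([Mn³⁺]^2); log Q = -1.140.
E = E° − (0.0592/n) log Q = +2.41 − (0.0592/2)(-1.140) = +2.444 V.

+2.444 V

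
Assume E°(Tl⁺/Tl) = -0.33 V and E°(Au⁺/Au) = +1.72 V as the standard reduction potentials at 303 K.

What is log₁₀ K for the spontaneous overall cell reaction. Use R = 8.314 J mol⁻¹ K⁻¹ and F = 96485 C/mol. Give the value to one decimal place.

34.1

Cathode: Au⁺/Au; anode: Tl⁺/Tl. E°cell = (+1.72) − (-0.33) = +2.05 V, with n = 1.
ΔG° = −nFE° = −RT ln K, so ln K = nFE°/(RT) = (1)(96485)(+2.05) / ((8.314)(303)) = 78.517.
log₁₀ K = 78.517 / ln 10 = 34.1.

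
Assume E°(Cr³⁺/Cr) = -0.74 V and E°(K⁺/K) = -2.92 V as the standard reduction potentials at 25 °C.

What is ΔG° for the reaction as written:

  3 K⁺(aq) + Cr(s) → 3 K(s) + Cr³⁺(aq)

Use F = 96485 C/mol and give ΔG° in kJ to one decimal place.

+631.0 kJ

As written, K⁺/K is reduced (cathode) and Cr³⁺/Cr is oxidised (anode), so E°cell = (-2.92) − (-0.74) = -2.18 V.
Balancing electrons gives n = 3.
ΔG° = −nFE° = −(3)(96485)(-2.18) = 631,012 J = +631.0 kJ.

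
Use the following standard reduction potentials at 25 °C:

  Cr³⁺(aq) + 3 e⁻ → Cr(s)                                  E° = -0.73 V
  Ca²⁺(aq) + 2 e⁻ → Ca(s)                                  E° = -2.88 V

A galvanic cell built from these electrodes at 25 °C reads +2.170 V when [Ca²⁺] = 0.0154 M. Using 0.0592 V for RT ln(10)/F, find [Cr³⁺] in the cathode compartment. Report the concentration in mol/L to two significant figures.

0.020 M

Cr³⁺/Cr is the cathode, Ca²⁺/Ca the anode: E°cell = +2.15 V, n = 6.
Overall reaction: 2 Cr³⁺(aq) + 3 Ca(s) → 2 Cr(s) + 3 Ca²⁺(aq); Q = [Ca²⁺]^3/[Cr³⁺]^2.
From E = E° − (0.0592/n) log Q: log Q = (E° − E)·n/0.0592 = (+2.15 − (+2.170))·6/0.0592 = -2.0270.
So 2·log[Cr³⁺] = 3·log(0.0154) − log Q = -5.4374 − (-2.0270) = -3.4104; log[Cr³⁺] = -3.4104 / 2 = -1.7052; [Cr³⁺] = 10^(-1.7052) ≈ 0.020 M.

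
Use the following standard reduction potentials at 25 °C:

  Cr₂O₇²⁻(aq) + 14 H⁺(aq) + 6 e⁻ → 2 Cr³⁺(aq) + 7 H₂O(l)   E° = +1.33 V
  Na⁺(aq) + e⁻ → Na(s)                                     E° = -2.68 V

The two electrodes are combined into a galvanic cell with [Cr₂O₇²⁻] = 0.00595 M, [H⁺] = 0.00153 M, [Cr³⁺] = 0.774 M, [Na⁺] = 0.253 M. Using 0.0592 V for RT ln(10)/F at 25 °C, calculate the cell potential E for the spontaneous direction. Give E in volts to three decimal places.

+3.637 V

Cr₂O₇²⁻/Cr³⁺ is the cathode (higher E°), Na⁺/Na the anode: E°cell = +1.33 − (-2.68) = +4.01 V, n = 6.
Overall: Cr₂O₇²⁻(aq) + 14 H⁺(aq) + 6 Na(s) → 2 Cr³⁺(aq) + 7 H₂O(l) + 6 Na⁺(aq)
Q = [Cr³⁺]^2·[Na⁺]^6 / ([Cr₂O₇²⁻]·[H⁺]^14); log Q = 37.836.
E = E° − (0.0592/n) log Q = +4.01 − (0.0592/6)(37.836) = +3.637 V.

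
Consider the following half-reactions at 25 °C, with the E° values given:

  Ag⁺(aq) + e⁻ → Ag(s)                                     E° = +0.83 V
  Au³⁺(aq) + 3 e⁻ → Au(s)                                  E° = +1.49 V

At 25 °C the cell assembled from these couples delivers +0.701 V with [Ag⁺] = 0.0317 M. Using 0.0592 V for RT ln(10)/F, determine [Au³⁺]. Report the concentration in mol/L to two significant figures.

0.0038 M

Au³⁺/Au is the cathode, Ag⁺/Ag the anode: E°cell = +0.66 V, n = 3.
Overall reaction: Au³⁺(aq) + 3 Ag(s) → Au(s) + 3 Ag⁺(aq); Q = [Ag⁺]^3/[Au³⁺]^1.
From E = E° − (0.0592/n) log Q: log Q = (E° − E)·n/0.0592 = (+0.66 − (+0.701))·3/0.0592 = -2.0777.
So 1·log[Au³⁺] = 3·log(0.0317) − log Q = -4.4968 − (-2.0777) = -2.4191; [Au³⁺] = 10^(-2.4191) ≈ 0.0038 M.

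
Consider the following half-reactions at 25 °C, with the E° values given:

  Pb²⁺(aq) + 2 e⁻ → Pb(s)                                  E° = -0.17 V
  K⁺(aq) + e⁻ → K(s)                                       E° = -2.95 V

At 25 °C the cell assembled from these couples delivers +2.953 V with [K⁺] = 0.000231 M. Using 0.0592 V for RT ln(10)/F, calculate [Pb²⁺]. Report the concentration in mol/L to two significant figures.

Pb²⁺/Pb is the cathode, K⁺/K the anode: E°cell = +2.78 V, n = 2.
Overall reaction: Pb²⁺(aq) + 2 K(s) → Pb(s) + 2 K⁺(aq); Q = [K⁺]^2/[Pb²⁺]^1.
From E = E° − (0.0592/n) log Q: log Q = (E° − E)·n/0.0592 = (+2.78 − (+2.953))·2/0.0592 = -5.8446.
So 1·log[Pb²⁺] = 2·log(0.000231) − log Q = -7.2728 − (-5.8446) = -1.4282; [Pb²⁺] = 10^(-1.4282) ≈ 0.037 M.

0.037 M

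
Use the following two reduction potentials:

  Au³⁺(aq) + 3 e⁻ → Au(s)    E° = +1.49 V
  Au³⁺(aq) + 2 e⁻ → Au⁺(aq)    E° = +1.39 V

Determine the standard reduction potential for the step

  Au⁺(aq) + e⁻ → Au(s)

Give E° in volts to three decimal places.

Sequential free energies add, so n₃E°₃ = n₁E°₁ + n₂E°₂.
With n₃ = 3, and the known step contributing 2×(+1.39) V, the unknown satisfies 1·E° = 3×(+1.49) − 2×(+1.39) = +1.690.
E° = +1.690 / 1 = +1.690 V.

+1.690 V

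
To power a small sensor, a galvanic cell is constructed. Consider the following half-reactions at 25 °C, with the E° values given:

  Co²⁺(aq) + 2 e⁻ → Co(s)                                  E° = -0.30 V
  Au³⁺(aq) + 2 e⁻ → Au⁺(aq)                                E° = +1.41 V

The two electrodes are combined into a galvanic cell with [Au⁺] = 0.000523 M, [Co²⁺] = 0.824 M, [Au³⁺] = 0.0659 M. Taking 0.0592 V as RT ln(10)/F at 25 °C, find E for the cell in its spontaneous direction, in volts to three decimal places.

+1.775 V

Au³⁺/Au⁺ is the cathode (higher E°), Co²⁺/Co the anode: E°cell = +1.41 − (-0.30) = +1.71 V, n = 2.
Overall: Au³⁺(aq) + Co(s) → Au⁺(aq) + Co²⁺(aq)
Q = [Au⁺]·[Co²⁺] / ([Au³⁺]); log Q = -2.184.
E = E° − (0.0592/n) log Q = +1.71 − (0.0592/2)(-2.184) = +1.775 V.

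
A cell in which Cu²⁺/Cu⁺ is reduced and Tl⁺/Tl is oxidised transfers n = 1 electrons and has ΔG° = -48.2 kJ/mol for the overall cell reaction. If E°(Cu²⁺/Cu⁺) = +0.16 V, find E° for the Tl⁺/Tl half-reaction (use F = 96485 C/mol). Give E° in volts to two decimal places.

E°cell = −ΔG°/(nF) = −(-48.2×10³)/((1)(96485)) = +0.500 V.
Since Cu²⁺/Cu⁺ is the cathode and Tl⁺/Tl the anode, E°cell = E°(Cu²⁺/Cu⁺) − E°(Tl⁺/Tl).
So E°(Tl⁺/Tl) = E°(Cu²⁺/Cu⁺) − E°cell = (+0.16) − (+0.500) = -0.34 V.

-0.34 V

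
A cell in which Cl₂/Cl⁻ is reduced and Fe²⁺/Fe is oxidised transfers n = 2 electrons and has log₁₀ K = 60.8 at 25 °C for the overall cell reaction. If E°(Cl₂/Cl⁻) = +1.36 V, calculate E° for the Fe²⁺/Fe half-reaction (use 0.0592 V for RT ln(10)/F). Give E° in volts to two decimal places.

-0.44 V

E°cell = (0.0592/n)·log K = (0.0592/2)(60.8) = +1.800 V.
Since Cl₂/Cl⁻ is the cathode and Fe²⁺/Fe the anode, E°cell = E°(Cl₂/Cl⁻) − E°(Fe²⁺/Fe).
So E°(Fe²⁺/Fe) = E°(Cl₂/Cl⁻) − E°cell = (+1.36) − (+1.800) = -0.44 V.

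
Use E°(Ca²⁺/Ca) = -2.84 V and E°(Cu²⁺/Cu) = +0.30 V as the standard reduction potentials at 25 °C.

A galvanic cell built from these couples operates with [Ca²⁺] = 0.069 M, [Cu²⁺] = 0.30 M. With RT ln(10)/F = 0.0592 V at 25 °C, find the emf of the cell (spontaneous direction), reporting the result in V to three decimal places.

Cu²⁺/Cu is the cathode (higher E°), Ca²⁺/Ca the anode: E°cell = +0.30 − (-2.84) = +3.14 V, n = 2.
Overall: Cu²⁺(aq) + Ca(s) → Cu(s) + Ca²⁺(aq)
Q = [Ca²⁺] / ([Cu²⁺]); log Q = -0.638.
E = E° − (0.0592/n) log Q = +3.14 − (0.0592/2)(-0.638) = +3.159 V.

+3.159 V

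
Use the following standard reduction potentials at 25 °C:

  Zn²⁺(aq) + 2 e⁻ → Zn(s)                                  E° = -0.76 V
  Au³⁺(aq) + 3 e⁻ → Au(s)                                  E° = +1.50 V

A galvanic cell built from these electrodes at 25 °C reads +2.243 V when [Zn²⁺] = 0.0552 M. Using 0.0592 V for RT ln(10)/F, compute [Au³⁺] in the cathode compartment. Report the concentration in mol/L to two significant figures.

Au³⁺/Au is the cathode, Zn²⁺/Zn the anode: E°cell = +2.26 V, n = 6.
Overall reaction: 2 Au³⁺(aq) + 3 Zn(s) → 2 Au(s) + 3 Zn²⁺(aq); Q = [Zn²⁺]^3/[Au³⁺]^2.
From E = E° − (0.0592/n) log Q: log Q = (E° − E)·n/0.0592 = (+2.26 − (+2.243))·6/0.0592 = 1.7230.
So 2·log[Au³⁺] = 3·log(0.0552) − log Q = -3.7742 − (1.7230) = -5.4972; log[Au³⁺] = -5.4972 / 2 = -2.7486; [Au³⁺] = 10^(-2.7486) ≈ 0.0018 M.

0.0018 M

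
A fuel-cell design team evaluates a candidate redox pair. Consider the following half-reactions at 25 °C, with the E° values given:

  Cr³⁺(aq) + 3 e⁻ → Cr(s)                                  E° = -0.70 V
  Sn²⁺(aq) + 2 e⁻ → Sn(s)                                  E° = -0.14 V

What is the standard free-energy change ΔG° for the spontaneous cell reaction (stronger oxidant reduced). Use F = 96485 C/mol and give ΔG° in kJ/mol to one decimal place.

-324.2 kJ/mol

Sn²⁺/Sn (E° = -0.14 V) is the cathode; Cr³⁺/Cr (E° = -0.70 V) is the anode, so E°cell = +0.56 V.
Balancing electrons gives n = 6 (lcm of 2 and 3).
ΔG° = −nFE° = −(6)(96485)(+0.56) = -324,190 J = -324.2 kJ/mol.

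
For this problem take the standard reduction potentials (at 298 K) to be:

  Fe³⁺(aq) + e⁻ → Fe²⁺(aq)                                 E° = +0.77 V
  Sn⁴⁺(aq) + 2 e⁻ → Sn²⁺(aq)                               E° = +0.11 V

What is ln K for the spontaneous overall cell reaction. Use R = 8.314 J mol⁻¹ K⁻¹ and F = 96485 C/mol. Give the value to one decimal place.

Cathode: Fe³⁺/Fe²⁺; anode: Sn⁴⁺/Sn²⁺. E°cell = (+0.77) − (+0.11) = +0.66 V, with n = 2.
ΔG° = −nFE° = −RT ln K, so ln K = nFE°/(RT) = (2)(96485)(+0.66) / ((8.314)(298)) = 51.405.

51.4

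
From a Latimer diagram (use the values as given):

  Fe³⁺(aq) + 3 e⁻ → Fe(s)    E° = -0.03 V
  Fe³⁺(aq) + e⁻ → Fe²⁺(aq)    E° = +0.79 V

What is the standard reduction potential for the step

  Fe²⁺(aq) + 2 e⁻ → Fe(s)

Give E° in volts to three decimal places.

-0.440 V

Sequential free energies add, so n₃E°₃ = n₁E°₁ + n₂E°₂.
With n₃ = 3, and the known step contributing 1×(+0.79) V, the unknown satisfies 2·E° = 3×(-0.03) − 1×(+0.79) = -0.880.
E° = -0.880 / 2 = -0.440 V.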